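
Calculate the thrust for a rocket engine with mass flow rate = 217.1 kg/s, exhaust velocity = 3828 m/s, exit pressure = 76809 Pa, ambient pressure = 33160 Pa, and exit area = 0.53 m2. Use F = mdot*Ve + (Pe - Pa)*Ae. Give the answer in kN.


F = 217.1 * 3828 + (76809 - 33160) * 0.53 = 854193.0 N = 854.2 kN

854.2 kN


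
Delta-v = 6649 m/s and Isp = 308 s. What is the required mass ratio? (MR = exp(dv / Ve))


Ve = 308 * 9.81 = 3021.48 m/s
MR = exp(6649 / 3021.48) = 9.03

9.03


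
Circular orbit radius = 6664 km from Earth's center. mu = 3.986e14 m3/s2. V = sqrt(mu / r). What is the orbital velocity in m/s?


V = sqrt(3.986e14 / 6664000) = 7734 m/s

7734 m/s


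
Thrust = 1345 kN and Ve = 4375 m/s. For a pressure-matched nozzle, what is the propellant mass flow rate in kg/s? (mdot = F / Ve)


mdot = F / Ve = 1345000 / 4375 = 307.4 kg/s

307.4 kg/s


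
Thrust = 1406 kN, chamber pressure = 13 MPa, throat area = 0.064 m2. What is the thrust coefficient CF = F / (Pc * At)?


CF = 1406000 / (13e6 * 0.064) = 1.69

1.69


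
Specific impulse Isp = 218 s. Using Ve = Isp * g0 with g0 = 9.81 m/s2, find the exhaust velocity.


Ve = Isp * g0 = 218 * 9.81 = 2138.6 m/s

2138.6 m/s


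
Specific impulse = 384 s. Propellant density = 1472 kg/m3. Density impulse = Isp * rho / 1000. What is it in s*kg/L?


rho*Isp = 384 * 1472 / 1000 = 565 s*kg/L

565 s*kg/L


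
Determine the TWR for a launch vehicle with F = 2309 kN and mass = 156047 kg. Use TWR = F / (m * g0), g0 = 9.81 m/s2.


TWR = 2309000 / (156047 * 9.81) = 1.51

1.51


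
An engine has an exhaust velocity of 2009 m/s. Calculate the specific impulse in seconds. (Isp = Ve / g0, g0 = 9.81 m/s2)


Isp = Ve / g0 = 2009 / 9.81 = 204.8 s

204.8 s


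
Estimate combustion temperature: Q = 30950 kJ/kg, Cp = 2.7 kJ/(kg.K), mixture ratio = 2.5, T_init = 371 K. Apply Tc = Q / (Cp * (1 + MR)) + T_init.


Tc = 30950 / (2.7 * (1 + 2.5)) + 371 = 3646 K

3646 K


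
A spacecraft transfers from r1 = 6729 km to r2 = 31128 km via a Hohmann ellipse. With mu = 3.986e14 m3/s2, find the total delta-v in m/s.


V1 = sqrt(mu/r1) = 7696.5 m/s
dV1 = V1*(sqrt(2*r2/(r1+r2)) - 1) = 2173.36 m/s
V2 = sqrt(mu/r2) = 3578.43 m/s
dV2 = V2*(1 - sqrt(2*r1/(r1+r2))) = 1444.85 m/s
Total dV = 3618 m/s

3618 m/s


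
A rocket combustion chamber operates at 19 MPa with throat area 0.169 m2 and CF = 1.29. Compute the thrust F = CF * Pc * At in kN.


F = 1.29 * 19e6 * 0.169 = 4.1422e+06 N = 4142.2 kN

4142.2 kN


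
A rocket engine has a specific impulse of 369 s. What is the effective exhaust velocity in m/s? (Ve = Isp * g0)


Ve = Isp * g0 = 369 * 9.81 = 3619.9 m/s

3619.9 m/s


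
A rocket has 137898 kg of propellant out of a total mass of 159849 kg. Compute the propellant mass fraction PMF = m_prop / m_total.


PMF = 137898 / 159849 = 0.863

0.863


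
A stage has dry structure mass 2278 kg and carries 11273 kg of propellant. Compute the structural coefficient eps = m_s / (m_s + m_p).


eps = 2278 / (2278 + 11273) = 0.1681

0.1681


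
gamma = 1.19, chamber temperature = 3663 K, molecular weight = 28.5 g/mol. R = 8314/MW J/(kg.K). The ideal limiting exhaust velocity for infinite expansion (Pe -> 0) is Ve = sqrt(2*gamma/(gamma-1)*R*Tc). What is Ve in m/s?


R = 8314 / 28.5 = 291.72 J/(kg.K)
Ve = sqrt(2 * 1.19 / (1.19 - 1) * 291.72 * 3663) = 3659 m/s

3659 m/s


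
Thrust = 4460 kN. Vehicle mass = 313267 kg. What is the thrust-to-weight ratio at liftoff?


TWR = 4460000 / (313267 * 9.81) = 1.45

1.45


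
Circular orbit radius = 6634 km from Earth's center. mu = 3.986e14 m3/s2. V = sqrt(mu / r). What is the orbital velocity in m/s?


V = sqrt(3.986e14 / 6634000) = 7751 m/s

7751 m/s


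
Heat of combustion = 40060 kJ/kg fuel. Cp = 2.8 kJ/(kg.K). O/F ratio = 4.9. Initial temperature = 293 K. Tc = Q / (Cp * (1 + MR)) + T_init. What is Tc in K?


Tc = 40060 / (2.8 * (1 + 4.9)) + 293 = 2718 K

2718 K


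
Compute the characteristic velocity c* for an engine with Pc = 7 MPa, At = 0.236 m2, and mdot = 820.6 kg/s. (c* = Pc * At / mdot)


c* = 7e6 * 0.236 / 820.6 = 2013 m/s

2013 m/s


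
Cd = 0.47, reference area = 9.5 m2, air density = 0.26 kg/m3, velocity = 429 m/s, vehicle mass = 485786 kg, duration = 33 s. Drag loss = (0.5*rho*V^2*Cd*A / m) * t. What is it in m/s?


D = 0.5 * 0.26 * 429^2 * 0.47 * 9.5 = 106826.6 N
a = 106826.6 / 485786 = 0.2199 m/s2
dV = 0.2199 * 33 = 7.3 m/s

7.3 m/s


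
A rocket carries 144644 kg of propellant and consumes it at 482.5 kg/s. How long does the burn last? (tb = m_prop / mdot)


tb = 144644 / 482.5 = 299.8 s

299.8 s


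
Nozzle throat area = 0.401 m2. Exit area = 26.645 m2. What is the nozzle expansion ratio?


AR = 26.645 / 0.401 = 66.4

66.4


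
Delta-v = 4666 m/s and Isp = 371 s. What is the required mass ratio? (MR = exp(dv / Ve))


Ve = 371 * 9.81 = 3639.51 m/s
MR = exp(4666 / 3639.51) = 3.604

3.604


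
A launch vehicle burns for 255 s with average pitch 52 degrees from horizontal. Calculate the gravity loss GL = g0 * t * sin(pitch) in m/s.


GL = 9.81 * 255 * sin(52 deg) = 1971 m/s

1971 m/s


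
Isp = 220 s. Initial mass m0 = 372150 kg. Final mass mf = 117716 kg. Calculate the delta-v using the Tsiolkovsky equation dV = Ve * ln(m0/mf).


Ve = 220 * 9.81 = 2158.2 m/s
dV = 2158.2 * ln(372150/117716) = 2484 m/s

2484 m/s


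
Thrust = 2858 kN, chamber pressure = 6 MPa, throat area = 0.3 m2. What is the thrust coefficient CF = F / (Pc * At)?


CF = 2858000 / (6e6 * 0.3) = 1.59

1.59


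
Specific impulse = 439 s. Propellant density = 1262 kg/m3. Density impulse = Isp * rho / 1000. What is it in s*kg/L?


rho*Isp = 439 * 1262 / 1000 = 554 s*kg/L

554 s*kg/L


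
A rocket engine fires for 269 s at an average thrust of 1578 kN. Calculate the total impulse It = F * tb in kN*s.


It = 1578 * 269 = 424482 kN*s

424482 kN*s


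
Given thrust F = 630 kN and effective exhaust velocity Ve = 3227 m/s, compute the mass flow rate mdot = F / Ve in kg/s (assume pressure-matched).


mdot = F / Ve = 630000 / 3227 = 195.2 kg/s

195.2 kg/s


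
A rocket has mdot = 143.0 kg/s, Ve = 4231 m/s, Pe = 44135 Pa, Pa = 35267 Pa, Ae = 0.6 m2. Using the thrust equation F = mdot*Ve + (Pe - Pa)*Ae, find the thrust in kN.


F = 143.0 * 4231 + (44135 - 35267) * 0.6 = 610354.0 N = 610.4 kN

610.4 kN


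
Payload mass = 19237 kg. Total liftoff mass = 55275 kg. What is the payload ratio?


PR = 19237 / 55275 = 0.348

0.348


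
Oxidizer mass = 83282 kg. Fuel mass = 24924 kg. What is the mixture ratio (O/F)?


MR = 83282 / 24924 = 3.34

3.34


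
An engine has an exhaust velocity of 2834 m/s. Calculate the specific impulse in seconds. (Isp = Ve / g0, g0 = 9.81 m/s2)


Isp = Ve / g0 = 2834 / 9.81 = 288.9 s

288.9 s


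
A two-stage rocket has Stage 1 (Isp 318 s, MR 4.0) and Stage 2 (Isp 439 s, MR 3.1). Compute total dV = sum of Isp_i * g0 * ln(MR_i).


dV1 = 318 * 9.81 * ln(4.0) = 4324.7 m/s
dV2 = 439 * 9.81 * ln(3.1) = 4872.5 m/s
Total dV = 4324.7 + 4872.5 = 9197.2 m/s ~ 9197 m/s

9197 m/s


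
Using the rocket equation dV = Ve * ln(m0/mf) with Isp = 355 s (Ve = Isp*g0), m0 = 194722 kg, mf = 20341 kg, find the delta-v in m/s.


Ve = 355 * 9.81 = 3482.55 m/s
dV = 3482.55 * ln(194722/20341) = 7867 m/s

7867 m/s


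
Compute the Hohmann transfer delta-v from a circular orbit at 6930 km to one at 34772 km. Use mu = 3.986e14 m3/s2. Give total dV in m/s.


V1 = sqrt(mu/r1) = 7584.06 m/s
dV1 = V1*(sqrt(2*r2/(r1+r2)) - 1) = 2209.78 m/s
V2 = sqrt(mu/r2) = 3385.74 m/s
dV2 = V2*(1 - sqrt(2*r1/(r1+r2))) = 1433.84 m/s
Total dV = 3644 m/s

3644 m/s


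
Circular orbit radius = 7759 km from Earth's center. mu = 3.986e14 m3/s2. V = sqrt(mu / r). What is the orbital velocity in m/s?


V = sqrt(3.986e14 / 7759000) = 7167 m/s

7167 m/s


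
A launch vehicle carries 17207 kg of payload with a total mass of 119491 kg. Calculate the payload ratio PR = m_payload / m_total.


PR = 17207 / 119491 = 0.144

0.144


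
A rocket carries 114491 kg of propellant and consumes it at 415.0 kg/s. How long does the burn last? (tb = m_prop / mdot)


tb = 114491 / 415.0 = 275.9 s

275.9 s


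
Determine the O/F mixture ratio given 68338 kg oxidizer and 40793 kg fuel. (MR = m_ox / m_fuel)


MR = 68338 / 40793 = 1.68

1.68


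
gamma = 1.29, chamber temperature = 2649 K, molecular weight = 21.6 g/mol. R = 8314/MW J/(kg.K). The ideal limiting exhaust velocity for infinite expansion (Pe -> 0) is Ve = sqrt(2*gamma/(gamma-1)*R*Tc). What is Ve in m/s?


R = 8314 / 21.6 = 384.91 J/(kg.K)
Ve = sqrt(2 * 1.29 / (1.29 - 1) * 384.91 * 2649) = 3012 m/s

3012 m/s


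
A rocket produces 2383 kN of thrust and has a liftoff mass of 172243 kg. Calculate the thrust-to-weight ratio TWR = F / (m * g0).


TWR = 2383000 / (172243 * 9.81) = 1.41

1.41


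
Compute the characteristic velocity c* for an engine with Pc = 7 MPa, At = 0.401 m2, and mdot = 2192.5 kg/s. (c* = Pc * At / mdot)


c* = 7e6 * 0.401 / 2192.5 = 1280 m/s

1280 m/s


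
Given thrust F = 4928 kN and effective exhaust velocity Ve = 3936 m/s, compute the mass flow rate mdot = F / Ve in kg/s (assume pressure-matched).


mdot = F / Ve = 4928000 / 3936 = 1252.0 kg/s

1252.0 kg/s


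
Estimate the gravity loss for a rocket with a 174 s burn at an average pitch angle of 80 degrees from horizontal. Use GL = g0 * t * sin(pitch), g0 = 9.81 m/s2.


GL = 9.81 * 174 * sin(80 deg) = 1681 m/s

1681 m/s


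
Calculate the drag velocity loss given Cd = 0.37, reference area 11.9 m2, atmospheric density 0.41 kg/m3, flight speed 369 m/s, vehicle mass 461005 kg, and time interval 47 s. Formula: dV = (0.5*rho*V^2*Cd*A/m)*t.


D = 0.5 * 0.41 * 369^2 * 0.37 * 11.9 = 122900.96 N
a = 122900.96 / 461005 = 0.2666 m/s2
dV = 0.2666 * 47 = 12.5 m/s

12.5 m/s


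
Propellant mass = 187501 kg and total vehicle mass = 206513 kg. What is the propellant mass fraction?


PMF = 187501 / 206513 = 0.908

0.908


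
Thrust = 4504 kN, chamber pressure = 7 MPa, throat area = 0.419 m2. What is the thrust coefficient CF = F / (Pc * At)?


CF = 4504000 / (7e6 * 0.419) = 1.54

1.54


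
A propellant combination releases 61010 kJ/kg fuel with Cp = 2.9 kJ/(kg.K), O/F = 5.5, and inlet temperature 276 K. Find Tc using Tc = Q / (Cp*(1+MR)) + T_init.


Tc = 61010 / (2.9 * (1 + 5.5)) + 276 = 3513 K

3513 K


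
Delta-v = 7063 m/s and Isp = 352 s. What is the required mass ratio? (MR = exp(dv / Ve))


Ve = 352 * 9.81 = 3453.12 m/s
MR = exp(7063 / 3453.12) = 7.732

7.732


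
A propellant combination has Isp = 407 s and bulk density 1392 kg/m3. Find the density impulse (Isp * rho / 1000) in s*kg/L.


rho*Isp = 407 * 1392 / 1000 = 567 s*kg/L

567 s*kg/L


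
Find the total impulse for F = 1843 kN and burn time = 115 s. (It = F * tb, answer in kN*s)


It = 1843 * 115 = 211945 kN*s

211945 kN*s


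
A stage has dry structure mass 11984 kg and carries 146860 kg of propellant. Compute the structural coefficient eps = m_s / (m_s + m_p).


eps = 11984 / (11984 + 146860) = 0.0754

0.0754


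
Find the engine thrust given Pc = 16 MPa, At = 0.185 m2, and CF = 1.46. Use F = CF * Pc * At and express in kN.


F = 1.46 * 16e6 * 0.185 = 4.3216e+06 N = 4321.6 kN

4321.6 kN


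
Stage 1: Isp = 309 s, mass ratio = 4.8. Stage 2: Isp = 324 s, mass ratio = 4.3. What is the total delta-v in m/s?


dV1 = 309 * 9.81 * ln(4.8) = 4754.9 m/s
dV2 = 324 * 9.81 * ln(4.3) = 4636.1 m/s
Total dV = 4754.9 + 4636.1 = 9391.0 m/s ~ 9391 m/s

9391 m/s


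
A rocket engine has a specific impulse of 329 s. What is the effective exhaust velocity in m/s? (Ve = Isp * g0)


Ve = Isp * g0 = 329 * 9.81 = 3227.5 m/s

3227.5 m/s


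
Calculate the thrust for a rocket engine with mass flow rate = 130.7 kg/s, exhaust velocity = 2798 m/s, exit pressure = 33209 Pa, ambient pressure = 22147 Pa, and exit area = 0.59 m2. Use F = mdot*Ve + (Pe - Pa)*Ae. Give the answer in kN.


F = 130.7 * 2798 + (33209 - 22147) * 0.59 = 372225.0 N = 372.2 kN

372.2 kN


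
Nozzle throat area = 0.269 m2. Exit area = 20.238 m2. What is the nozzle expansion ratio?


AR = 20.238 / 0.269 = 75.2

75.2


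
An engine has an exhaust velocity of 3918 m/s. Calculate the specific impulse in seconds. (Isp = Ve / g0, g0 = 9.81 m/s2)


Isp = Ve / g0 = 3918 / 9.81 = 399.4 s

399.4 s


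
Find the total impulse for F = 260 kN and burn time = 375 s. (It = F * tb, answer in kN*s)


It = 260 * 375 = 97500 kN*s

97500 kN*s


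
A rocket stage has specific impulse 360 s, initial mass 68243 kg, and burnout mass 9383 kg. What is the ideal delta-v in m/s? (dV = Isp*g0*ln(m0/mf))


Ve = 360 * 9.81 = 3531.6 m/s
dV = 3531.6 * ln(68243/9383) = 7007 m/s

7007 m/s


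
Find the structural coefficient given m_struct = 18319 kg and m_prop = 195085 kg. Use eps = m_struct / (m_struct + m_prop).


eps = 18319 / (18319 + 195085) = 0.0858

0.0858


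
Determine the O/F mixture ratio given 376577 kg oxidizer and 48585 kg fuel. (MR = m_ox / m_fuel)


MR = 376577 / 48585 = 7.75

7.75


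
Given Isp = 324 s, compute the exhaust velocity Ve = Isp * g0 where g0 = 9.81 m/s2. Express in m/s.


Ve = Isp * g0 = 324 * 9.81 = 3178.4 m/s

3178.4 m/s


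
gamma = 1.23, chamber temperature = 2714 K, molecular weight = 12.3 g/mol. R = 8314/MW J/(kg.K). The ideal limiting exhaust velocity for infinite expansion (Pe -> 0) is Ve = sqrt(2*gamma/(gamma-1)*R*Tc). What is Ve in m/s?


R = 8314 / 12.3 = 675.93 J/(kg.K)
Ve = sqrt(2 * 1.23 / (1.23 - 1) * 675.93 * 2714) = 4430 m/s

4430 m/s


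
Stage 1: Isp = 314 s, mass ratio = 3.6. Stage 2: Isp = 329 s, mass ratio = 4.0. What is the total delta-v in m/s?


dV1 = 314 * 9.81 * ln(3.6) = 3945.7 m/s
dV2 = 329 * 9.81 * ln(4.0) = 4474.3 m/s
Total dV = 3945.7 + 4474.3 = 8420.0 m/s ~ 8420 m/s

8420 m/s


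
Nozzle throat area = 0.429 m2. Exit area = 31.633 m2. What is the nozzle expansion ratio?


AR = 31.633 / 0.429 = 73.7

73.7


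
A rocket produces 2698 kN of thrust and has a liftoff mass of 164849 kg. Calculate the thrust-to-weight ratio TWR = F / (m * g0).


TWR = 2698000 / (164849 * 9.81) = 1.67

1.67


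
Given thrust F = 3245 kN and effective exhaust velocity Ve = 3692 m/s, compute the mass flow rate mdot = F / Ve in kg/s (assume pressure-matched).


mdot = F / Ve = 3245000 / 3692 = 878.9 kg/s

878.9 kg/s


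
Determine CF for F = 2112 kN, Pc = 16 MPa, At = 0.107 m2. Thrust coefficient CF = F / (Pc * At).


CF = 2112000 / (16e6 * 0.107) = 1.23

1.23


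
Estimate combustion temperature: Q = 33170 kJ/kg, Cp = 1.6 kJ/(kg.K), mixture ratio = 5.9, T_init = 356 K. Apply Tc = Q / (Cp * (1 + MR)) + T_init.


Tc = 33170 / (1.6 * (1 + 5.9)) + 356 = 3361 K

3361 K


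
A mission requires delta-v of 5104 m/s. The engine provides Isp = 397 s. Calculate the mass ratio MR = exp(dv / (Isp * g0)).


Ve = 397 * 9.81 = 3894.57 m/s
MR = exp(5104 / 3894.57) = 3.708

3.708


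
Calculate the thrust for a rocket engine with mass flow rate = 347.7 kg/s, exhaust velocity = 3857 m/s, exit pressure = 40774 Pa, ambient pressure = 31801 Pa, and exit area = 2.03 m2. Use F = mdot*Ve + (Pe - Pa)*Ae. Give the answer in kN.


F = 347.7 * 3857 + (40774 - 31801) * 2.03 = 1.3593e+06 N = 1359.3 kN

1359.3 kN


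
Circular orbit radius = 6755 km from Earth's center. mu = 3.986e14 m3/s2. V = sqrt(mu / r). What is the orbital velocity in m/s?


V = sqrt(3.986e14 / 6755000) = 7682 m/s

7682 m/s


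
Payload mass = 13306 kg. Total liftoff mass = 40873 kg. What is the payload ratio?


PR = 13306 / 40873 = 0.3255

0.3255


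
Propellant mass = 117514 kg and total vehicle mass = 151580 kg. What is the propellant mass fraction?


PMF = 117514 / 151580 = 0.775

0.775


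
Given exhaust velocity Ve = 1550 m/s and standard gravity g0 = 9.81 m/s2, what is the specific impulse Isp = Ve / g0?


Isp = Ve / g0 = 1550 / 9.81 = 158.0 s

158.0 s


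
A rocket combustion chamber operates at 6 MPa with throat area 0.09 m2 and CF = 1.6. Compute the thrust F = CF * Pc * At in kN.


F = 1.6 * 6e6 * 0.09 = 864000.0 N = 864.0 kN

864.0 kN


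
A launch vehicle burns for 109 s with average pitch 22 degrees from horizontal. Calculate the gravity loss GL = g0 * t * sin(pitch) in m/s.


GL = 9.81 * 109 * sin(22 deg) = 401 m/s

401 m/s


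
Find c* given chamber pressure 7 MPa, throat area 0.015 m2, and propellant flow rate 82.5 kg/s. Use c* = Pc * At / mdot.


c* = 7e6 * 0.015 / 82.5 = 1273 m/s

1273 m/s


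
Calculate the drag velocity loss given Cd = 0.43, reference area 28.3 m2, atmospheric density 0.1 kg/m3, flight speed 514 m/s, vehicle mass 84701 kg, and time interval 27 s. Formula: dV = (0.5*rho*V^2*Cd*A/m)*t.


D = 0.5 * 0.1 * 514^2 * 0.43 * 28.3 = 160750.06 N
a = 160750.06 / 84701 = 1.8979 m/s2
dV = 1.8979 * 27 = 51.2 m/s

51.2 m/s


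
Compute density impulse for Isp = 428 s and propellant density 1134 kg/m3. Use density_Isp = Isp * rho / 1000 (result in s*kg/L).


rho*Isp = 428 * 1134 / 1000 = 485 s*kg/L

485 s*kg/L


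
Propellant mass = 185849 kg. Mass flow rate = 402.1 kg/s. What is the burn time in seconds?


tb = 185849 / 402.1 = 462.2 s

462.2 s


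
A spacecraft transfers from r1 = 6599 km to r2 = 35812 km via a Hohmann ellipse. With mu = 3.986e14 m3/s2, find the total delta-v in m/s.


V1 = sqrt(mu/r1) = 7771.94 m/s
dV1 = V1*(sqrt(2*r2/(r1+r2)) - 1) = 2328.02 m/s
V2 = sqrt(mu/r2) = 3336.22 m/s
dV2 = V2*(1 - sqrt(2*r1/(r1+r2))) = 1475.12 m/s
Total dV = 3803 m/s

3803 m/s


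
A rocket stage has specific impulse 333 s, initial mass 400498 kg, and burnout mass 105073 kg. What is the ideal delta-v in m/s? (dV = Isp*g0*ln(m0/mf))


Ve = 333 * 9.81 = 3266.73 m/s
dV = 3266.73 * ln(400498/105073) = 4371 m/s

4371 m/s


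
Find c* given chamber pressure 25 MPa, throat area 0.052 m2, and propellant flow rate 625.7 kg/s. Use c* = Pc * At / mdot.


c* = 25e6 * 0.052 / 625.7 = 2078 m/s

2078 m/s


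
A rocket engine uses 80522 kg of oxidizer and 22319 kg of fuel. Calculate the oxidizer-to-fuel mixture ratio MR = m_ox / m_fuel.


MR = 80522 / 22319 = 3.61

3.61


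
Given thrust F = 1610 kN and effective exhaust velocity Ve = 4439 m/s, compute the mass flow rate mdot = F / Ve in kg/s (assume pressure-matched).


mdot = F / Ve = 1610000 / 4439 = 362.7 kg/s

362.7 kg/s


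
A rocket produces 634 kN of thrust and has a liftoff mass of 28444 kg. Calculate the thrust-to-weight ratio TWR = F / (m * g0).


TWR = 634000 / (28444 * 9.81) = 2.27

2.27


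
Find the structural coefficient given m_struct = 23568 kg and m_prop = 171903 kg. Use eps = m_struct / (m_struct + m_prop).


eps = 23568 / (23568 + 171903) = 0.1206

0.1206


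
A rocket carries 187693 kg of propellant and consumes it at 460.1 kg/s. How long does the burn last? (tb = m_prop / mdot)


tb = 187693 / 460.1 = 407.9 s

407.9 s


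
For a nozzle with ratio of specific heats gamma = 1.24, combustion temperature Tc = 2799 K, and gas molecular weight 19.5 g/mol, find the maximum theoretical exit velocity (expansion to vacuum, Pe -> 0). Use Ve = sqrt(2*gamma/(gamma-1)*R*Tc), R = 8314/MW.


R = 8314 / 19.5 = 426.36 J/(kg.K)
Ve = sqrt(2 * 1.24 / (1.24 - 1) * 426.36 * 2799) = 3512 m/s

3512 m/s


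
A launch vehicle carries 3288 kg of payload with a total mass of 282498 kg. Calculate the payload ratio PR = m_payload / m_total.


PR = 3288 / 282498 = 0.0116

0.0116


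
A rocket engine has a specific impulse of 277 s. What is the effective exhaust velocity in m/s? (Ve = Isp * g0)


Ve = Isp * g0 = 277 * 9.81 = 2717.4 m/s

2717.4 m/s


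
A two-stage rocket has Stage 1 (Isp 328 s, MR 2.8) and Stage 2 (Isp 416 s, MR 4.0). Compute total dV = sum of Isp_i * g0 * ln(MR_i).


dV1 = 328 * 9.81 * ln(2.8) = 3313.0 m/s
dV2 = 416 * 9.81 * ln(4.0) = 5657.4 m/s
Total dV = 3313.0 + 5657.4 = 8970.4 m/s ~ 8970 m/s

8970 m/s


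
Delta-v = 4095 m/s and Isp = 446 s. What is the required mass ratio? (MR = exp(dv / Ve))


Ve = 446 * 9.81 = 4375.26 m/s
MR = exp(4095 / 4375.26) = 2.55

2.55


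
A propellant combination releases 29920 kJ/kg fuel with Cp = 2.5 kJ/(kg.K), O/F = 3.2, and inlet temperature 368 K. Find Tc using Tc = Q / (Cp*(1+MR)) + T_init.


Tc = 29920 / (2.5 * (1 + 3.2)) + 368 = 3218 K

3218 K


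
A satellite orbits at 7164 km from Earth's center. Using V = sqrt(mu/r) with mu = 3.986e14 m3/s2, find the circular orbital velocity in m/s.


V = sqrt(3.986e14 / 7164000) = 7459 m/s

7459 m/s


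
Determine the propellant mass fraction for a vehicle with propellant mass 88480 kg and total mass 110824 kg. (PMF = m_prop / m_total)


PMF = 88480 / 110824 = 0.798

0.798


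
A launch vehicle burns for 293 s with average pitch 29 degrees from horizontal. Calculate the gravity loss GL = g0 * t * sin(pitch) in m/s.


GL = 9.81 * 293 * sin(29 deg) = 1394 m/s

1394 m/s


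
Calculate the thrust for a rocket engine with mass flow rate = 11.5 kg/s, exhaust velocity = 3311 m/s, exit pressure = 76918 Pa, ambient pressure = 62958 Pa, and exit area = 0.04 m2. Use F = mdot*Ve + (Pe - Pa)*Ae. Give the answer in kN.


F = 11.5 * 3311 + (76918 - 62958) * 0.04 = 38635.0 N = 38.6 kN

38.6 kN


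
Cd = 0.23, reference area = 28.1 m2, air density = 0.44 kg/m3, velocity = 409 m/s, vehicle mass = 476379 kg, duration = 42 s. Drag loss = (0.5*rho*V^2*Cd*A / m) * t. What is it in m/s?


D = 0.5 * 0.44 * 409^2 * 0.23 * 28.1 = 237850.16 N
a = 237850.16 / 476379 = 0.4993 m/s2
dV = 0.4993 * 42 = 21.0 m/s

21.0 m/s


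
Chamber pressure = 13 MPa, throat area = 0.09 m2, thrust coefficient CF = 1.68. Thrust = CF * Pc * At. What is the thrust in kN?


F = 1.68 * 13e6 * 0.09 = 1.9656e+06 N = 1965.6 kN

1965.6 kN


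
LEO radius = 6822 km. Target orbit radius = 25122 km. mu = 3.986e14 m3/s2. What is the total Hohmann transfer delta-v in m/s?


V1 = sqrt(mu/r1) = 7643.86 m/s
dV1 = V1*(sqrt(2*r2/(r1+r2)) - 1) = 1942.64 m/s
V2 = sqrt(mu/r2) = 3983.29 m/s
dV2 = V2*(1 - sqrt(2*r1/(r1+r2))) = 1380.03 m/s
Total dV = 3323 m/s

3323 m/s


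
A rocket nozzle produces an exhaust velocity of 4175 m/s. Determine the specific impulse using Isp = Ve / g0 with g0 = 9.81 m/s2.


Isp = Ve / g0 = 4175 / 9.81 = 425.6 s

425.6 s


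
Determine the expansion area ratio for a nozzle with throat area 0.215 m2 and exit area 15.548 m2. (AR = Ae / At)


AR = 15.548 / 0.215 = 72.3

72.3


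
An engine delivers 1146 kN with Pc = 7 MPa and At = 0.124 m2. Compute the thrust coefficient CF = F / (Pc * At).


CF = 1146000 / (7e6 * 0.124) = 1.32

1.32


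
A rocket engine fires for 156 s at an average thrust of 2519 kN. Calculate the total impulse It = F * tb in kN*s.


It = 2519 * 156 = 392964 kN*s

392964 kN*s


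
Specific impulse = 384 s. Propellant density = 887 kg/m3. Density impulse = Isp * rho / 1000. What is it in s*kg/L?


rho*Isp = 384 * 887 / 1000 = 341 s*kg/L

341 s*kg/L


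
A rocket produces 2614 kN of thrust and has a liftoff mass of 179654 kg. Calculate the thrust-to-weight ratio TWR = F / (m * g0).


TWR = 2614000 / (179654 * 9.81) = 1.48

1.48


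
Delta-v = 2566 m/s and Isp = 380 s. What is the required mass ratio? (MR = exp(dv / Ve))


Ve = 380 * 9.81 = 3727.8 m/s
MR = exp(2566 / 3727.8) = 1.99

1.99


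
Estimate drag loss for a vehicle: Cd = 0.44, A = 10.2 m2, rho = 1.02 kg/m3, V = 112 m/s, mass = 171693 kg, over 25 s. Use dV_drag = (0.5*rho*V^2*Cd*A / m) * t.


D = 0.5 * 1.02 * 112^2 * 0.44 * 10.2 = 28711.71 N
a = 28711.71 / 171693 = 0.1672 m/s2
dV = 0.1672 * 25 = 4.2 m/s

4.2 m/s


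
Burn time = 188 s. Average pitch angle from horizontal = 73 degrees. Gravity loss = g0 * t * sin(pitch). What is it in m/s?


GL = 9.81 * 188 * sin(73 deg) = 1764 m/s

1764 m/s


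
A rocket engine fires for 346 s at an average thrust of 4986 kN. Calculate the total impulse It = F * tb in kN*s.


It = 4986 * 346 = 1725156 kN*s

1725156 kN*s


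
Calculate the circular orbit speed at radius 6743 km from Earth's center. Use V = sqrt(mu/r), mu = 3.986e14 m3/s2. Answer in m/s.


V = sqrt(3.986e14 / 6743000) = 7689 m/s

7689 m/s


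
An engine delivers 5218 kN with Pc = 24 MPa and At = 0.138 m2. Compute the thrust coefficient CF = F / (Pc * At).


CF = 5218000 / (24e6 * 0.138) = 1.58

1.58


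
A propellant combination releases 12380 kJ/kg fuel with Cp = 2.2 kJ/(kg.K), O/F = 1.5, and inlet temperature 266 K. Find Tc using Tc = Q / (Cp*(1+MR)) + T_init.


Tc = 12380 / (2.2 * (1 + 1.5)) + 266 = 2517 K

2517 K


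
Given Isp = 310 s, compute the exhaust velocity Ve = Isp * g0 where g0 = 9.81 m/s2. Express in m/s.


Ve = Isp * g0 = 310 * 9.81 = 3041.1 m/s

3041.1 m/s


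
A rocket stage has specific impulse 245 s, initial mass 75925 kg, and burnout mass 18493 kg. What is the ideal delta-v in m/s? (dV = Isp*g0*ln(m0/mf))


Ve = 245 * 9.81 = 2403.45 m/s
dV = 2403.45 * ln(75925/18493) = 3395 m/s

3395 m/s


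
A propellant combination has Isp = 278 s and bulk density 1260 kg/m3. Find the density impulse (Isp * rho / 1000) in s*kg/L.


rho*Isp = 278 * 1260 / 1000 = 350 s*kg/L

350 s*kg/L


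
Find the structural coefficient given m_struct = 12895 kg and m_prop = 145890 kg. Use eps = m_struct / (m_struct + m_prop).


eps = 12895 / (12895 + 145890) = 0.0812

0.0812


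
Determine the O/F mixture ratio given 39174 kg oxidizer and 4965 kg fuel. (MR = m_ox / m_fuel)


MR = 39174 / 4965 = 7.89

7.89


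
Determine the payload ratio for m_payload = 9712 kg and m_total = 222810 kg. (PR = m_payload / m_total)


PR = 9712 / 222810 = 0.0436

0.0436


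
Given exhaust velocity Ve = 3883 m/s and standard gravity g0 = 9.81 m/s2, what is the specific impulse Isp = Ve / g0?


Isp = Ve / g0 = 3883 / 9.81 = 395.8 s

395.8 s


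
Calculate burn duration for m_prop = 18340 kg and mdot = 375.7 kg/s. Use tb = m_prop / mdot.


tb = 18340 / 375.7 = 48.8 s

48.8 s


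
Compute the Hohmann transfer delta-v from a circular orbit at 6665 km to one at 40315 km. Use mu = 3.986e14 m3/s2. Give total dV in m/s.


V1 = sqrt(mu/r1) = 7733.37 m/s
dV1 = V1*(sqrt(2*r2/(r1+r2)) - 1) = 2397.82 m/s
V2 = sqrt(mu/r2) = 3144.38 m/s
dV2 = V2*(1 - sqrt(2*r1/(r1+r2))) = 1469.46 m/s
Total dV = 3867 m/s

3867 m/s


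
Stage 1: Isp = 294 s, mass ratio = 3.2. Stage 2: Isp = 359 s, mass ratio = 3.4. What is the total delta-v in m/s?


dV1 = 294 * 9.81 * ln(3.2) = 3354.7 m/s
dV2 = 359 * 9.81 * ln(3.4) = 4309.9 m/s
Total dV = 3354.7 + 4309.9 = 7664.6 m/s ~ 7665 m/s

7665 m/s


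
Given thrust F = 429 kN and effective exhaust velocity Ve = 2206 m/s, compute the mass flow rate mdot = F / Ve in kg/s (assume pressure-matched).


mdot = F / Ve = 429000 / 2206 = 194.5 kg/s

194.5 kg/s


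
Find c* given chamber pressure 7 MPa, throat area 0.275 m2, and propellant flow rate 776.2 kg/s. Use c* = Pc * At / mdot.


c* = 7e6 * 0.275 / 776.2 = 2480 m/s

2480 m/s


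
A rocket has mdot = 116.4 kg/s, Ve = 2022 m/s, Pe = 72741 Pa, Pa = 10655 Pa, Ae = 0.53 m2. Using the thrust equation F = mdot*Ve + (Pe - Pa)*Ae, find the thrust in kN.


F = 116.4 * 2022 + (72741 - 10655) * 0.53 = 268266.0 N = 268.3 kN

268.3 kN


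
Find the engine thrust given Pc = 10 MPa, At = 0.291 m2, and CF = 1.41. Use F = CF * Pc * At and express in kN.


F = 1.41 * 10e6 * 0.291 = 4.1031e+06 N = 4103.1 kN

4103.1 kN


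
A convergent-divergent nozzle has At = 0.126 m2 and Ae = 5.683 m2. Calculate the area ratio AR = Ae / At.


AR = 5.683 / 0.126 = 45.1

45.1


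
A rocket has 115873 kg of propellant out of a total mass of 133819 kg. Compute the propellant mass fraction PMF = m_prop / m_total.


PMF = 115873 / 133819 = 0.866

0.866


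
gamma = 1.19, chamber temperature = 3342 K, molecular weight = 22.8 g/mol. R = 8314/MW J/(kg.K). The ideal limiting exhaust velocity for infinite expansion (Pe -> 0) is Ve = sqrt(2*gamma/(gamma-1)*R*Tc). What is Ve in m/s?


R = 8314 / 22.8 = 364.65 J/(kg.K)
Ve = sqrt(2 * 1.19 / (1.19 - 1) * 364.65 * 3342) = 3907 m/s

3907 m/s


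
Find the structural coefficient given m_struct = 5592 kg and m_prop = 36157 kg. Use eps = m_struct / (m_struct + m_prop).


eps = 5592 / (5592 + 36157) = 0.1339

0.1339


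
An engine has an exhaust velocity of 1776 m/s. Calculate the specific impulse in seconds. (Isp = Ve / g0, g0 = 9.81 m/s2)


Isp = Ve / g0 = 1776 / 9.81 = 181.0 s

181.0 s


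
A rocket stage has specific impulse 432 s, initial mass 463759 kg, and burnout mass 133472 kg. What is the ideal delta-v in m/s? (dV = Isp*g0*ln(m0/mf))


Ve = 432 * 9.81 = 4237.92 m/s
dV = 4237.92 * ln(463759/133472) = 5278 m/s

5278 m/s


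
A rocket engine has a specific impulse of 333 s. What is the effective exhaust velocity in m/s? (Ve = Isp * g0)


Ve = Isp * g0 = 333 * 9.81 = 3266.7 m/s

3266.7 m/s


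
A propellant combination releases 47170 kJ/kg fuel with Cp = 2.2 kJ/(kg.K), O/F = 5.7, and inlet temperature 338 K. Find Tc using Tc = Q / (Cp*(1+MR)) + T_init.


Tc = 47170 / (2.2 * (1 + 5.7)) + 338 = 3538 K

3538 K


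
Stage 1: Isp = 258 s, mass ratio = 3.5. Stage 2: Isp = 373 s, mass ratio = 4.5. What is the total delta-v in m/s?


dV1 = 258 * 9.81 * ln(3.5) = 3170.7 m/s
dV2 = 373 * 9.81 * ln(4.5) = 5503.6 m/s
Total dV = 3170.7 + 5503.6 = 8674.3 m/s ~ 8674 m/s

8674 m/s


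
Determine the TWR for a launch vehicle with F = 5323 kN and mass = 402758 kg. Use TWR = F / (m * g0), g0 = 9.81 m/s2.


TWR = 5323000 / (402758 * 9.81) = 1.35

1.35


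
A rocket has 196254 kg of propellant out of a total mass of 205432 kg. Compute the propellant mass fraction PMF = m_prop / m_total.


PMF = 196254 / 205432 = 0.955

0.955


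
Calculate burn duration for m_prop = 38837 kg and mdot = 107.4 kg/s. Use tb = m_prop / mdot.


tb = 38837 / 107.4 = 361.6 s

361.6 s


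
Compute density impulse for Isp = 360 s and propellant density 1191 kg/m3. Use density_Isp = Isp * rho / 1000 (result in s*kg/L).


rho*Isp = 360 * 1191 / 1000 = 429 s*kg/L

429 s*kg/L


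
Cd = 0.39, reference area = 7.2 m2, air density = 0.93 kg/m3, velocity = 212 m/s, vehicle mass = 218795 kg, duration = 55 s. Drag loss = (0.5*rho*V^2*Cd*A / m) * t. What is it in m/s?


D = 0.5 * 0.93 * 212^2 * 0.39 * 7.2 = 58684.28 N
a = 58684.28 / 218795 = 0.2682 m/s2
dV = 0.2682 * 55 = 14.8 m/s

14.8 m/s


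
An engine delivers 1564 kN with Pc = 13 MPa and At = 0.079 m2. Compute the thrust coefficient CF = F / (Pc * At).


CF = 1564000 / (13e6 * 0.079) = 1.52

1.52


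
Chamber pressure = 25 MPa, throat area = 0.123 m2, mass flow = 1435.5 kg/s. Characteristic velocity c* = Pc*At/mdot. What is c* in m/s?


c* = 25e6 * 0.123 / 1435.5 = 2142 m/s

2142 m/s


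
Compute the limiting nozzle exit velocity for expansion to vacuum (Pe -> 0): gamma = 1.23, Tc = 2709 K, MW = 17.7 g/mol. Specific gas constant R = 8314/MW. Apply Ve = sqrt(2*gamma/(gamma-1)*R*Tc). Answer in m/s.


R = 8314 / 17.7 = 469.72 J/(kg.K)
Ve = sqrt(2 * 1.23 / (1.23 - 1) * 469.72 * 2709) = 3689 m/s

3689 m/s


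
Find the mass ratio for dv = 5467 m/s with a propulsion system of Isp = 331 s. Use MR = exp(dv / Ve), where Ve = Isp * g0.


Ve = 331 * 9.81 = 3247.11 m/s
MR = exp(5467 / 3247.11) = 5.385

5.385


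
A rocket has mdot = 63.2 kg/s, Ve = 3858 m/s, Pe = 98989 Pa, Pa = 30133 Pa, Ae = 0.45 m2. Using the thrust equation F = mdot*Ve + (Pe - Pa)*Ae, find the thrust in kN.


F = 63.2 * 3858 + (98989 - 30133) * 0.45 = 274811.0 N = 274.8 kN

274.8 kN


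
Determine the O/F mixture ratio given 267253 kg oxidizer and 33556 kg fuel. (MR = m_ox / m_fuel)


MR = 267253 / 33556 = 7.96

7.96


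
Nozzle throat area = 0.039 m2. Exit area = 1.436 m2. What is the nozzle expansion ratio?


AR = 1.436 / 0.039 = 36.8

36.8


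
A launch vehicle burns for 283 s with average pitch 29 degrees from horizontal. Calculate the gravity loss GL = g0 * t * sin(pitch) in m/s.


GL = 9.81 * 283 * sin(29 deg) = 1346 m/s

1346 m/s


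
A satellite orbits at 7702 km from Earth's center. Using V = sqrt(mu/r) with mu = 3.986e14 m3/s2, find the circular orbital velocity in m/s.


V = sqrt(3.986e14 / 7702000) = 7194 m/s

7194 m/s


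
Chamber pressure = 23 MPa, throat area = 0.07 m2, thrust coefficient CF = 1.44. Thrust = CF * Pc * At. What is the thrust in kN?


F = 1.44 * 23e6 * 0.07 = 2.3184e+06 N = 2318.4 kN

2318.4 kN


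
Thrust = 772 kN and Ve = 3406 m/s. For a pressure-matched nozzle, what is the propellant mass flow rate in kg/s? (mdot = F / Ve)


mdot = F / Ve = 772000 / 3406 = 226.7 kg/s

226.7 kg/s


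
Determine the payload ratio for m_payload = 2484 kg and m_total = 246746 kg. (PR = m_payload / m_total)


PR = 2484 / 246746 = 0.0101

0.0101


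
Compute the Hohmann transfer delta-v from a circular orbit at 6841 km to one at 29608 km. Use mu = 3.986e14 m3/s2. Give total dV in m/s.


V1 = sqrt(mu/r1) = 7633.24 m/s
dV1 = V1*(sqrt(2*r2/(r1+r2)) - 1) = 2096.15 m/s
V2 = sqrt(mu/r2) = 3669.14 m/s
dV2 = V2*(1 - sqrt(2*r1/(r1+r2))) = 1421.14 m/s
Total dV = 3517 m/s

3517 m/s


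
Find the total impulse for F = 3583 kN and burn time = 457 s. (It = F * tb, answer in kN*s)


It = 3583 * 457 = 1637431 kN*s

1637431 kN*s


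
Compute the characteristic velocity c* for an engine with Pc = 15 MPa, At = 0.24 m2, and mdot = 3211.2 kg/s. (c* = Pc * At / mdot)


c* = 15e6 * 0.24 / 3211.2 = 1121 m/s

1121 m/s


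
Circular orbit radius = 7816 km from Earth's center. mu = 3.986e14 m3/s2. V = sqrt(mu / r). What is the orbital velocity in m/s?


V = sqrt(3.986e14 / 7816000) = 7141 m/s

7141 m/s


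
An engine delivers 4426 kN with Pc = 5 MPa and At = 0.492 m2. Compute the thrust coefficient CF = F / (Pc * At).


CF = 4426000 / (5e6 * 0.492) = 1.8

1.8


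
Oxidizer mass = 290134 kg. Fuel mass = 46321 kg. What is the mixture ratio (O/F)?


MR = 290134 / 46321 = 6.26

6.26


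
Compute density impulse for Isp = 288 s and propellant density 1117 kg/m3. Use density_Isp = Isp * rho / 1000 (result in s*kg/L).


rho*Isp = 288 * 1117 / 1000 = 322 s*kg/L

322 s*kg/L


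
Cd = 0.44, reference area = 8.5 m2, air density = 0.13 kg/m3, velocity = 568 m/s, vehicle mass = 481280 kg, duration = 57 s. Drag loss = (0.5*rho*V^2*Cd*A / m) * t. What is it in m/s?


D = 0.5 * 0.13 * 568^2 * 0.44 * 8.5 = 78429.89 N
a = 78429.89 / 481280 = 0.163 m/s2
dV = 0.163 * 57 = 9.3 m/s

9.3 m/s


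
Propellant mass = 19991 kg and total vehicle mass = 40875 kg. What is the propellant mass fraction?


PMF = 19991 / 40875 = 0.489

0.489


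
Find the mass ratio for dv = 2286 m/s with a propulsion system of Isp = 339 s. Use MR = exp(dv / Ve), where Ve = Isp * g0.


Ve = 339 * 9.81 = 3325.59 m/s
MR = exp(2286 / 3325.59) = 1.989

1.989


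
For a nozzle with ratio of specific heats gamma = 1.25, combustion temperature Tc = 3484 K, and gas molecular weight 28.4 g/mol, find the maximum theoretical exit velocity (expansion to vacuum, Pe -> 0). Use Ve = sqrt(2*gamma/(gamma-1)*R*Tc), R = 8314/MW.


R = 8314 / 28.4 = 292.75 J/(kg.K)
Ve = sqrt(2 * 1.25 / (1.25 - 1) * 292.75 * 3484) = 3194 m/s

3194 m/s


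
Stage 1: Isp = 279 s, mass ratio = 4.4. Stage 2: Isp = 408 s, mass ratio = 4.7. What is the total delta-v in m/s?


dV1 = 279 * 9.81 * ln(4.4) = 4055.1 m/s
dV2 = 408 * 9.81 * ln(4.7) = 6194.1 m/s
Total dV = 4055.1 + 6194.1 = 10249.2 m/s ~ 10249 m/s

10249 m/s


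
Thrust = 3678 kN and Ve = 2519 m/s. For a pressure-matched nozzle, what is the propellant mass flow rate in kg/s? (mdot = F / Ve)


mdot = F / Ve = 3678000 / 2519 = 1460.1 kg/s

1460.1 kg/s


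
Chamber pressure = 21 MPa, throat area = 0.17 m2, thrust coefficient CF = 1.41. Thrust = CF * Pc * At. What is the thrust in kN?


F = 1.41 * 21e6 * 0.17 = 5.0337e+06 N = 5033.7 kN

5033.7 kN


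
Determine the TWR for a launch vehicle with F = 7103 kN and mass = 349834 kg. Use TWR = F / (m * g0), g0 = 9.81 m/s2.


TWR = 7103000 / (349834 * 9.81) = 2.07

2.07


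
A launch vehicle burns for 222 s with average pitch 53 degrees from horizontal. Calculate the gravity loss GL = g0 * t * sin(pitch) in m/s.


GL = 9.81 * 222 * sin(53 deg) = 1739 m/s

1739 m/s


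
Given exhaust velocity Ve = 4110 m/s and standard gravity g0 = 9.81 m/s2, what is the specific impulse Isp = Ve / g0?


Isp = Ve / g0 = 4110 / 9.81 = 419.0 s

419.0 s


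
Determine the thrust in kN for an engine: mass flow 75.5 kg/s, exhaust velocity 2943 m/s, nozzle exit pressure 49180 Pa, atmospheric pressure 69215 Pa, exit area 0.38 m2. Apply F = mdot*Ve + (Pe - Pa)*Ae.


F = 75.5 * 2943 + (49180 - 69215) * 0.38 = 214583.0 N = 214.6 kN

214.6 kN


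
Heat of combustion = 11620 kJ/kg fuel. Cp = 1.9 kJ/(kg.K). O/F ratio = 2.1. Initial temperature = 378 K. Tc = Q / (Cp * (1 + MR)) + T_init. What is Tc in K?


Tc = 11620 / (1.9 * (1 + 2.1)) + 378 = 2351 K

2351 K


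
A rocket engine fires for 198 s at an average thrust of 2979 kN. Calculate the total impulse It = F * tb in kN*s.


It = 2979 * 198 = 589842 kN*s

589842 kN*s


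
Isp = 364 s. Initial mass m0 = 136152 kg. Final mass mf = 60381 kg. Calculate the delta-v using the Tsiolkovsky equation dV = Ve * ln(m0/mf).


Ve = 364 * 9.81 = 3570.84 m/s
dV = 3570.84 * ln(136152/60381) = 2903 m/s

2903 m/s


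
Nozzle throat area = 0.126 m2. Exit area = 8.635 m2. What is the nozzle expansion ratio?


AR = 8.635 / 0.126 = 68.5

68.5


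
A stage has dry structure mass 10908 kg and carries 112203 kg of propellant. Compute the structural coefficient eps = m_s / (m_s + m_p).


eps = 10908 / (10908 + 112203) = 0.0886

0.0886


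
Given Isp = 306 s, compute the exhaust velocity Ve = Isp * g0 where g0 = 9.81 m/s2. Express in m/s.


Ve = Isp * g0 = 306 * 9.81 = 3001.9 m/s

3001.9 m/s


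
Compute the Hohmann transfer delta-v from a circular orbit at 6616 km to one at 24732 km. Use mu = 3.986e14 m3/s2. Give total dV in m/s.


V1 = sqrt(mu/r1) = 7761.95 m/s
dV1 = V1*(sqrt(2*r2/(r1+r2)) - 1) = 1988.18 m/s
V2 = sqrt(mu/r2) = 4014.57 m/s
dV2 = V2*(1 - sqrt(2*r1/(r1+r2))) = 1406.33 m/s
Total dV = 3395 m/s

3395 m/s


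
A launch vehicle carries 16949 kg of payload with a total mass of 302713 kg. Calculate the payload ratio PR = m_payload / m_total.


PR = 16949 / 302713 = 0.056

0.056


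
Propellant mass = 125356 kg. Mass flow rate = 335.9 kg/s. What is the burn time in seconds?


tb = 125356 / 335.9 = 373.2 s

373.2 s


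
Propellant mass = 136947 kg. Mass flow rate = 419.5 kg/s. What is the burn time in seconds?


tb = 136947 / 419.5 = 326.5 s

326.5 s


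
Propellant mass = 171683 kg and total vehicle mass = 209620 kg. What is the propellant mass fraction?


PMF = 171683 / 209620 = 0.819

0.819


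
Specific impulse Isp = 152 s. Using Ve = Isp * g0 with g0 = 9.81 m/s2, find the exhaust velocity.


Ve = Isp * g0 = 152 * 9.81 = 1491.1 m/s

1491.1 m/s


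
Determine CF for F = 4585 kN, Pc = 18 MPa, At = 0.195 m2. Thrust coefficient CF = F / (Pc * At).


CF = 4585000 / (18e6 * 0.195) = 1.31

1.31


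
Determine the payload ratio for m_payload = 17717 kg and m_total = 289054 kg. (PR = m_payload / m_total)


PR = 17717 / 289054 = 0.0613

0.0613


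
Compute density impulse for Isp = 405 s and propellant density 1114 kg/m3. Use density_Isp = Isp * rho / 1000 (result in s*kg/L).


rho*Isp = 405 * 1114 / 1000 = 451 s*kg/L

451 s*kg/L


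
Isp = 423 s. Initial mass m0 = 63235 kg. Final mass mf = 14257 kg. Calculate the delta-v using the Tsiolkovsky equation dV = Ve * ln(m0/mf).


Ve = 423 * 9.81 = 4149.63 m/s
dV = 4149.63 * ln(63235/14257) = 6181 m/s

6181 m/s
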